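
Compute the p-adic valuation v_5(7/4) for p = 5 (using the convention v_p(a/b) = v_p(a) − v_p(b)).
v_5(7/4) = 0

Factor powers of 5 from the numerator and denominator of the reduced fraction: 7 = 5^0 · 7 and 4 = 5^0 · 4. Apply v_p(a/b) = v_p(a) − v_p(b): v_5(7/4) = 0 − 0 = 0.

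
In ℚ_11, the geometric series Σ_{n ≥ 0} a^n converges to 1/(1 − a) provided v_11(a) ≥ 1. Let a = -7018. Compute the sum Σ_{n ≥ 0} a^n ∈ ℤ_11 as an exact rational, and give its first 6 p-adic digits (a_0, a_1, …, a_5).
Σ a^n = 1/(1 − a) = 1/7019;  first 6 digits = (1, 0, 8, 5, 8, 8)

v_11(a) = 2 ≥ 1, so the series converges in ℤ_11 to 1/(1 − a) = 1/(1 − (-7018)) = 1/7019. Expand this rational in ℤ_11: compute digits iteratively via d_i = x_i mod 11, x_{i+1} = (x_i − d_i)/11. The first 6 digits are (1, 0, 8, 5, 8, 8).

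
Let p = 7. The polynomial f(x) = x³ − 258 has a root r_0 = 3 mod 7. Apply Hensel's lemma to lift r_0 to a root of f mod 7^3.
r_2 = 213 (mod 343)

Hensel: r_{i+1} = r_i − f(r_i)/f′(r_i) mod 7^{i+2}, where f′(x) = 3x². Iterate:
  r_0 = 3 (mod 7)
  r_1 = 17 (mod 49)
  r_2 = 213 (mod 343)
Final: r = 213 with f(r) ≡ 0 mod 7^3.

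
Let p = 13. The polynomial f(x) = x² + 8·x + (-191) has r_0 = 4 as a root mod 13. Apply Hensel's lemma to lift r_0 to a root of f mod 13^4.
r_3 = 16501 (mod 28561)

Hensel: r_{i+1} = r_i − f(r_i)·(f′(r_i))^{-1} mod 13^{i+2}, f′(x) = 2x + 8. Iterate:
  r_0 = 4 (mod 13)
  r_1 = 108 (mod 169)
  r_2 = 1122 (mod 2197)
  r_3 = 16501 (mod 28561)
Final: r = 16501 satisfies f(r) ≡ 0 mod 13^4.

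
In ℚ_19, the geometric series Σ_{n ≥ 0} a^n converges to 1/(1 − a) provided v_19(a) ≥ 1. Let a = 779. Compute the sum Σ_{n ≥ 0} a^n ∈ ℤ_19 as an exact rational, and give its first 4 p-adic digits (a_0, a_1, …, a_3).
Σ a^n = 1/(1 − a) = -1/778;  first 4 digits = (1, 3, 11, 1)

v_19(a) = 1 ≥ 1, so the series converges in ℤ_19 to 1/(1 − a) = 1/(1 − 779) = -1/778. Expand this rational in ℤ_19: compute digits iteratively via d_i = x_i mod 19, x_{i+1} = (x_i − d_i)/19. The first 4 digits are (1, 3, 11, 1).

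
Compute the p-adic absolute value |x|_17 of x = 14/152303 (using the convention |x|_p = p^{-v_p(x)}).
|14/152303|_17 = 4913

Step 1 — compute v_17(x) by factoring powers of 17 out of the numerator and denominator: v_17(14/152303) = -3. Step 2 — apply |x|_p = p^{-v_p(x)} = 17^{3} = 4913.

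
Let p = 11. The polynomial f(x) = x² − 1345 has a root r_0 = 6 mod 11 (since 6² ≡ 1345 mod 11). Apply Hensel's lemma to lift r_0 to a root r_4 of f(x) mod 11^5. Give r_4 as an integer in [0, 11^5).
r_4 = 37010 (mod 161051)

Hensel's recurrence: r_{i+1} = r_i − f(r_i)·(f′(r_i))^{-1} mod 11^{i+2}, with f′(x) = 2x. Iterate:
  r_0 = 6 (mod 11)
  r_1 = 105 (mod 121)
  r_2 = 1073 (mod 1331)
  r_3 = 7728 (mod 14641)
  r_4 = 37010 (mod 161051)
Final: r_4 = 37010, and one checks f(r_4) ≡ 0 mod 11^5.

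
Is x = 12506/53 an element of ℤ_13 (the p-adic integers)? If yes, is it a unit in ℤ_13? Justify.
x ∈ ℤ_13 but not a unit; v_13(x) = 2 > 0

ℤ_13 = {x ∈ ℚ_13 : v_13(x) ≥ 0} and ℤ_13^× = {x ∈ ℤ_13 : v_13(x) = 0}. Here v_13(12506/53) = v_13(num) − v_13(den) = 2; compare against these criteria.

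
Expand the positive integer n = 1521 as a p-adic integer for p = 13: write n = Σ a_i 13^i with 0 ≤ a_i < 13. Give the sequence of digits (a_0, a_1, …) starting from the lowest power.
(a_0, a_1, …) = (0, 0, 9)

Repeated division by 13 gives the digits low-to-high: 1521 = 9·13^2. Digit sequence: (0, 0, 9).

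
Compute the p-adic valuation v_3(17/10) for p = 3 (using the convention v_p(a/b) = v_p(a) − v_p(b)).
v_3(17/10) = 0

Factor powers of 3 from the numerator and denominator of the reduced fraction: 17 = 3^0 · 17 and 10 = 3^0 · 10. Apply v_p(a/b) = v_p(a) − v_p(b): v_3(17/10) = 0 − 0 = 0.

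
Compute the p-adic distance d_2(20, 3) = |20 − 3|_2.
d_2(20, 3) = 1

Step 1 — x − y = 20 − 3 = 17. Step 2 — v_2(17) = 0 (factor: 17 = (2^0 · 17); the sign does not affect v_p). Step 3 — |x − y|_2 = 2^{0} = 1.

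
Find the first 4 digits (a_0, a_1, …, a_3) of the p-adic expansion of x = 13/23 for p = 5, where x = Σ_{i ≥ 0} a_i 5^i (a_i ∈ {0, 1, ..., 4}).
(a_0, …, a_3) = (1, 1, 0, 3)

v_5(13/23) = 0 (numerator and denominator both coprime to 5), so x ∈ ℤ_5^×. Compute digits iteratively via a_i = x_i mod 5, x_{i+1} = (x_i − a_i)/5, with x_0 = x:
  x_0 = 13/23;  a_0 = 1;  x_1 = (x_0 − 1)/5 = -2/23
  x_1 = -2/23;  a_1 = 1;  x_2 = (x_1 − 1)/5 = -5/23
  x_2 = -5/23;  a_2 = 0;  x_3 = (x_2 − 0)/5 = -1/23
  x_3 = -1/23;  a_3 = 3;  x_4 = (x_3 − 3)/5 = -14/23
Digits: (1, 1, 0, 3).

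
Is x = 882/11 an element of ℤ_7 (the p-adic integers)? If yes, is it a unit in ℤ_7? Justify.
x ∈ ℤ_7 but not a unit; v_7(x) = 2 > 0

ℤ_7 = {x ∈ ℚ_7 : v_7(x) ≥ 0} and ℤ_7^× = {x ∈ ℤ_7 : v_7(x) = 0}. Here v_7(882/11) = v_7(num) − v_7(den) = 2; compare against these criteria.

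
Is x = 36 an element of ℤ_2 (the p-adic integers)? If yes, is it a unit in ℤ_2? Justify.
x ∈ ℤ_2 but not a unit; v_2(x) = 2 > 0

ℤ_2 = {x ∈ ℚ_2 : v_2(x) ≥ 0} and ℤ_2^× = {x ∈ ℤ_2 : v_2(x) = 0}. Here v_2(36) = v_2(num) − v_2(den) = 2; compare against these criteria.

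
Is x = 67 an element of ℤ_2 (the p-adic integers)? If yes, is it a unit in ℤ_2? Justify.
x ∈ ℤ_2^× (unit); v_2(x) = 0

ℤ_2 = {x ∈ ℚ_2 : v_2(x) ≥ 0} and ℤ_2^× = {x ∈ ℤ_2 : v_2(x) = 0}. Here v_2(67) = v_2(num) − v_2(den) = 0; compare against these criteria.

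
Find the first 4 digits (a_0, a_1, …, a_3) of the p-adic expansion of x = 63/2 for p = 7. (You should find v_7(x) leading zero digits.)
(a_0, …, a_3) = (0, 1, 4, 3)

v_7(63/2) = 1, so a_0 = ... = a_0 = 0. Factor out: x = 7^1 · u with u = 9/2 a unit in ℤ_7. Expand u iteratively via a_{v+i} = u_i mod 7, u_{i+1} = (u_i − a_{v+i})/7:
  u_0 = 9/2;  a_1 = 1;  u_1 = (u_0 − 1)/7 = 1/2
  u_1 = 1/2;  a_2 = 4;  u_2 = (u_1 − 4)/7 = -1/2
  u_2 = -1/2;  a_3 = 3;  u_3 = (u_2 − 3)/7 = -1/2
Digits: (0, 1, 4, 3).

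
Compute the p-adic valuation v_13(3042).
v_13(3042) = 2

v_13(n) is the largest exponent k such that 13^k divides n. Factor out: 3042 = 13^2 · 18. (Sign doesn't affect v_p.) So v_13(3042) = 2.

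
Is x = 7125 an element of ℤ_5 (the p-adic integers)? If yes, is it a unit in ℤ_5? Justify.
x ∈ ℤ_5 but not a unit; v_5(x) = 3 > 0

ℤ_5 = {x ∈ ℚ_5 : v_5(x) ≥ 0} and ℤ_5^× = {x ∈ ℤ_5 : v_5(x) = 0}. Here v_5(7125) = v_5(num) − v_5(den) = 3; compare against these criteria.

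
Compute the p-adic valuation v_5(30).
v_5(30) = 1

v_5(n) is the largest exponent k such that 5^k divides n. Factor out: 30 = 5^1 · 6. (Sign doesn't affect v_p.) So v_5(30) = 1.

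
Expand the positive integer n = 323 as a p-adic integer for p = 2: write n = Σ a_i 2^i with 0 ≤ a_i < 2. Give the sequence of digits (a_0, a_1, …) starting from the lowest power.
(a_0, a_1, …) = (1, 1, 0, 0, 0, 0, 1, 0, 1)

Repeated division by 2 gives the digits low-to-high: 323 = 1 + 1·2^1 + 1·2^6 + 1·2^8. Digit sequence: (1, 1, 0, 0, 0, 0, 1, 0, 1).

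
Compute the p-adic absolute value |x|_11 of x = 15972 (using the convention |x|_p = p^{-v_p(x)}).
|15972|_11 = 1/1331

Step 1 — compute v_11(x) by factoring powers of 11 out of the numerator and denominator: v_11(15972) = 3. Step 2 — apply |x|_p = p^{-v_p(x)} = 11^{-3} = 1/1331.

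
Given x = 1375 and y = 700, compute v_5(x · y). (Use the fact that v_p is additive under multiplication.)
v_5(962500) = 5

v_p(x) = 3 (factor: 1375 = 5^3 · 11); v_p(y) = 2 (factor: 700 = 5^2 · 28). Additivity: v_p(xy) = v_p(x) + v_p(y) = 3 + 2 = 5. (Direct check: xy = 962500 = 5^5 · (308).)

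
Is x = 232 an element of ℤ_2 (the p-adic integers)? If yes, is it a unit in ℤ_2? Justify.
x ∈ ℤ_2 but not a unit; v_2(x) = 3 > 0

ℤ_2 = {x ∈ ℚ_2 : v_2(x) ≥ 0} and ℤ_2^× = {x ∈ ℤ_2 : v_2(x) = 0}. Here v_2(232) = v_2(num) − v_2(den) = 3; compare against these criteria.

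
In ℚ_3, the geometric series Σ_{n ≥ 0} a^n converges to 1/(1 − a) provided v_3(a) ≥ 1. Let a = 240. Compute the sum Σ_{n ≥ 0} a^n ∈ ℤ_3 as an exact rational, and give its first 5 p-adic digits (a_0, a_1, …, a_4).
Σ a^n = 1/(1 − a) = -1/239;  first 5 digits = (1, 2, 0, 2, 0)

v_3(a) = 1 ≥ 1, so the series converges in ℤ_3 to 1/(1 − a) = 1/(1 − 240) = -1/239. Expand this rational in ℤ_3: compute digits iteratively via d_i = x_i mod 3, x_{i+1} = (x_i − d_i)/3. The first 5 digits are (1, 2, 0, 2, 0).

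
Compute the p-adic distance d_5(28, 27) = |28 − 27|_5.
d_5(28, 27) = 1

Step 1 — x − y = 28 − 27 = 1. Step 2 — v_5(1) = 0 (factor: 1 = (5^0 · 1); the sign does not affect v_p). Step 3 — |x − y|_5 = 5^{0} = 1.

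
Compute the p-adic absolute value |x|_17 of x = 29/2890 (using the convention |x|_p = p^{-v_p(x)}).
|29/2890|_17 = 289

Step 1 — compute v_17(x) by factoring powers of 17 out of the numerator and denominator: v_17(29/2890) = -2. Step 2 — apply |x|_p = p^{-v_p(x)} = 17^{2} = 289.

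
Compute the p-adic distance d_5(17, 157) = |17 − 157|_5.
d_5(17, 157) = 1/5

Step 1 — x − y = 17 − 157 = -140. Step 2 — v_5(-140) = 1 (factor: -140 = −(5^1 · 28); the sign does not affect v_p). Step 3 — |x − y|_5 = 5^{-1} = 1/5.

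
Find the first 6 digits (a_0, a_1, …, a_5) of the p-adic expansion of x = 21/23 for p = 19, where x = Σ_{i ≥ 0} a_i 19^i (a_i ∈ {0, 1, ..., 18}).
(a_0, …, a_5) = (10, 2, 4, 13, 15, 0)

v_19(21/23) = 0 (numerator and denominator both coprime to 19), so x ∈ ℤ_19^×. Compute digits iteratively via a_i = x_i mod 19, x_{i+1} = (x_i − a_i)/19, with x_0 = x:
  x_0 = 21/23;  a_0 = 10;  x_1 = (x_0 − 10)/19 = -11/23
  x_1 = -11/23;  a_1 = 2;  x_2 = (x_1 − 2)/19 = -3/23
  x_2 = -3/23;  a_2 = 4;  x_3 = (x_2 − 4)/19 = -5/23
  x_3 = -5/23;  a_3 = 13;  x_4 = (x_3 − 13)/19 = -16/23
  x_4 = -16/23;  a_4 = 15;  x_5 = (x_4 − 15)/19 = -19/23
  x_5 = -19/23;  a_5 = 0;  x_6 = (x_5 − 0)/19 = -1/23
Digits: (10, 2, 4, 13, 15, 0).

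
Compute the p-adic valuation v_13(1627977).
v_13(1627977) = 4

v_13(n) is the largest exponent k such that 13^k divides n. Factor out: 1627977 = 13^4 · 57. (Sign doesn't affect v_p.) So v_13(1627977) = 4.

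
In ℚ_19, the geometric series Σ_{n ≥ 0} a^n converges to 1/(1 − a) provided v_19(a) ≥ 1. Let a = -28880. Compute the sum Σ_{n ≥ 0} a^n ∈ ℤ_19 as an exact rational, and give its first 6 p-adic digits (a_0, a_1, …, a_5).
Σ a^n = 1/(1 − a) = 1/28881;  first 6 digits = (1, 0, 15, 14, 15, 13)

v_19(a) = 2 ≥ 1, so the series converges in ℤ_19 to 1/(1 − a) = 1/(1 − (-28880)) = 1/28881. Expand this rational in ℤ_19: compute digits iteratively via d_i = x_i mod 19, x_{i+1} = (x_i − d_i)/19. The first 6 digits are (1, 0, 15, 14, 15, 13).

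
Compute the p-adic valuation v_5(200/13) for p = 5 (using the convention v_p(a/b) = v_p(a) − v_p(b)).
v_5(200/13) = 2

Factor powers of 5 from the numerator and denominator of the reduced fraction: 200 = 5^2 · 8 and 13 = 5^0 · 13. Apply v_p(a/b) = v_p(a) − v_p(b): v_5(200/13) = 2 − 0 = 2.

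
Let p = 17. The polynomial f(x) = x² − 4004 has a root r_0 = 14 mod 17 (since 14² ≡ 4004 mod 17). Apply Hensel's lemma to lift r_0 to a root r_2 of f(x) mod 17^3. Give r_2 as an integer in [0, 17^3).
r_2 = 1595 (mod 4913)

Hensel's recurrence: r_{i+1} = r_i − f(r_i)·(f′(r_i))^{-1} mod 17^{i+2}, with f′(x) = 2x. Iterate:
  r_0 = 14 (mod 17)
  r_1 = 150 (mod 289)
  r_2 = 1595 (mod 4913)
Final: r_2 = 1595, and one checks f(r_2) ≡ 0 mod 17^3.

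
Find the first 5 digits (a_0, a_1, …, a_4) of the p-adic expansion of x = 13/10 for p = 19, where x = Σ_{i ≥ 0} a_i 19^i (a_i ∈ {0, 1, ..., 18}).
(a_0, …, a_4) = (7, 13, 5, 13, 5)

v_19(13/10) = 0 (numerator and denominator both coprime to 19), so x ∈ ℤ_19^×. Compute digits iteratively via a_i = x_i mod 19, x_{i+1} = (x_i − a_i)/19, with x_0 = x:
  x_0 = 13/10;  a_0 = 7;  x_1 = (x_0 − 7)/19 = -3/10
  x_1 = -3/10;  a_1 = 13;  x_2 = (x_1 − 13)/19 = -7/10
  x_2 = -7/10;  a_2 = 5;  x_3 = (x_2 − 5)/19 = -3/10
  x_3 = -3/10;  a_3 = 13;  x_4 = (x_3 − 13)/19 = -7/10
  x_4 = -7/10;  a_4 = 5;  x_5 = (x_4 − 5)/19 = -3/10
Digits: (7, 13, 5, 13, 5).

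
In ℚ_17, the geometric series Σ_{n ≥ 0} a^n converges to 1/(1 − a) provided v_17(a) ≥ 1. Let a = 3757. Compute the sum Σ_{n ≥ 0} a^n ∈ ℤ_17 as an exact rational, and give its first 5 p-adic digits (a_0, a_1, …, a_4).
Σ a^n = 1/(1 − a) = -1/3756;  first 5 digits = (1, 0, 13, 0, 16)

v_17(a) = 2 ≥ 1, so the series converges in ℤ_17 to 1/(1 − a) = 1/(1 − 3757) = -1/3756. Expand this rational in ℤ_17: compute digits iteratively via d_i = x_i mod 17, x_{i+1} = (x_i − d_i)/17. The first 5 digits are (1, 0, 13, 0, 16).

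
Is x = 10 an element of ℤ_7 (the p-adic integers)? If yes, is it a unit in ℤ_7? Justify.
x ∈ ℤ_7^× (unit); v_7(x) = 0

ℤ_7 = {x ∈ ℚ_7 : v_7(x) ≥ 0} and ℤ_7^× = {x ∈ ℤ_7 : v_7(x) = 0}. Here v_7(10) = v_7(num) − v_7(den) = 0; compare against these criteria.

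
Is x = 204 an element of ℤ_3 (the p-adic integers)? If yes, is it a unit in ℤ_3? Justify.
x ∈ ℤ_3 but not a unit; v_3(x) = 1 > 0

ℤ_3 = {x ∈ ℚ_3 : v_3(x) ≥ 0} and ℤ_3^× = {x ∈ ℤ_3 : v_3(x) = 0}. Here v_3(204) = v_3(num) − v_3(den) = 1; compare against these criteria.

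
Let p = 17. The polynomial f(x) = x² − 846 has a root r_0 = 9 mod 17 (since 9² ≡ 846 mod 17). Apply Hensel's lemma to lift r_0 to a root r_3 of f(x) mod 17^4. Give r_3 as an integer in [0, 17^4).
r_3 = 36321 (mod 83521)

Hensel's recurrence: r_{i+1} = r_i − f(r_i)·(f′(r_i))^{-1} mod 17^{i+2}, with f′(x) = 2x. Iterate:
  r_0 = 9 (mod 17)
  r_1 = 196 (mod 289)
  r_2 = 1930 (mod 4913)
  r_3 = 36321 (mod 83521)
Final: r_3 = 36321, and one checks f(r_3) ≡ 0 mod 17^4.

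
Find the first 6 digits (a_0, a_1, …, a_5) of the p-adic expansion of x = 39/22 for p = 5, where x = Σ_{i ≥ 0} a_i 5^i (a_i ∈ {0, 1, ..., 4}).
(a_0, …, a_5) = (2, 2, 3, 0, 1, 0)

v_5(39/22) = 0 (numerator and denominator both coprime to 5), so x ∈ ℤ_5^×. Compute digits iteratively via a_i = x_i mod 5, x_{i+1} = (x_i − a_i)/5, with x_0 = x:
  x_0 = 39/22;  a_0 = 2;  x_1 = (x_0 − 2)/5 = -1/22
  x_1 = -1/22;  a_1 = 2;  x_2 = (x_1 − 2)/5 = -9/22
  x_2 = -9/22;  a_2 = 3;  x_3 = (x_2 − 3)/5 = -15/22
  x_3 = -15/22;  a_3 = 0;  x_4 = (x_3 − 0)/5 = -3/22
  x_4 = -3/22;  a_4 = 1;  x_5 = (x_4 − 1)/5 = -5/22
  x_5 = -5/22;  a_5 = 0;  x_6 = (x_5 − 0)/5 = -1/22
Digits: (2, 2, 3, 0, 1, 0).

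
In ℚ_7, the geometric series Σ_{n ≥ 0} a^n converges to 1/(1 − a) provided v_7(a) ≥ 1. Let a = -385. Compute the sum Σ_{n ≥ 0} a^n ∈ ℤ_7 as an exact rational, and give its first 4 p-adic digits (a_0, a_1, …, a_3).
Σ a^n = 1/(1 − a) = 1/386;  first 4 digits = (1, 1, 0, 5)

v_7(a) = 1 ≥ 1, so the series converges in ℤ_7 to 1/(1 − a) = 1/(1 − (-385)) = 1/386. Expand this rational in ℤ_7: compute digits iteratively via d_i = x_i mod 7, x_{i+1} = (x_i − d_i)/7. The first 4 digits are (1, 1, 0, 5).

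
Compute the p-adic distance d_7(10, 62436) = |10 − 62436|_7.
d_7(10, 62436) = 1/2401

Step 1 — x − y = 10 − 62436 = -62426. Step 2 — v_7(-62426) = 4 (factor: -62426 = −(7^4 · 26); the sign does not affect v_p). Step 3 — |x − y|_7 = 7^{-4} = 1/2401.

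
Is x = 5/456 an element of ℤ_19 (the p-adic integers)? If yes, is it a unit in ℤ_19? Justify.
x ∉ ℤ_19 (v_19(x) = -1 < 0)

ℤ_19 = {x ∈ ℚ_19 : v_19(x) ≥ 0} and ℤ_19^× = {x ∈ ℤ_19 : v_19(x) = 0}. Here v_19(5/456) = v_19(num) − v_19(den) = -1; compare against these criteria.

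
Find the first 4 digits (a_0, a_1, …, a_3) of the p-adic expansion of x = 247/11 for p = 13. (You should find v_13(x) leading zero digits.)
(a_0, …, a_3) = (0, 10, 10, 11)

v_13(247/11) = 1, so a_0 = ... = a_0 = 0. Factor out: x = 13^1 · u with u = 19/11 a unit in ℤ_13. Expand u iteratively via a_{v+i} = u_i mod 13, u_{i+1} = (u_i − a_{v+i})/13:
  u_0 = 19/11;  a_1 = 10;  u_1 = (u_0 − 10)/13 = -7/11
  u_1 = -7/11;  a_2 = 10;  u_2 = (u_1 − 10)/13 = -9/11
  u_2 = -9/11;  a_3 = 11;  u_3 = (u_2 − 11)/13 = -10/11
Digits: (0, 10, 10, 11).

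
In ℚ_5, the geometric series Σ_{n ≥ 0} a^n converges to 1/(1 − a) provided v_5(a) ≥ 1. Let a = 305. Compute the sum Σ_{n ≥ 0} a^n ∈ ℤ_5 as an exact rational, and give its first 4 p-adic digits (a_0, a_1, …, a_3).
Σ a^n = 1/(1 − a) = -1/304;  first 4 digits = (1, 1, 3, 2)

v_5(a) = 1 ≥ 1, so the series converges in ℤ_5 to 1/(1 − a) = 1/(1 − 305) = -1/304. Expand this rational in ℤ_5: compute digits iteratively via d_i = x_i mod 5, x_{i+1} = (x_i − d_i)/5. The first 4 digits are (1, 1, 3, 2).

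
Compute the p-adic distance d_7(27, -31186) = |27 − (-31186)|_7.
d_7(27, -31186) = 1/2401

Step 1 — x − y = 27 − (-31186) = 31213. Step 2 — v_7(31213) = 4 (factor: 31213 = (7^4 · 13); the sign does not affect v_p). Step 3 — |x − y|_7 = 7^{-4} = 1/2401.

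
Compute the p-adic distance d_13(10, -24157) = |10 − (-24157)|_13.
d_13(10, -24157) = 1/2197

Step 1 — x − y = 10 − (-24157) = 24167. Step 2 — v_13(24167) = 3 (factor: 24167 = (13^3 · 11); the sign does not affect v_p). Step 3 — |x − y|_13 = 13^{-3} = 1/2197.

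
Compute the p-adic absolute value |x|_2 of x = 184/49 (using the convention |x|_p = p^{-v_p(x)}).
|184/49|_2 = 1/8

Step 1 — compute v_2(x) by factoring powers of 2 out of the numerator and denominator: v_2(184/49) = 3. Step 2 — apply |x|_p = p^{-v_p(x)} = 2^{-3} = 1/8.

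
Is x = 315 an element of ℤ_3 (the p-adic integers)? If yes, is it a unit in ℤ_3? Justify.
x ∈ ℤ_3 but not a unit; v_3(x) = 2 > 0

ℤ_3 = {x ∈ ℚ_3 : v_3(x) ≥ 0} and ℤ_3^× = {x ∈ ℤ_3 : v_3(x) = 0}. Here v_3(315) = v_3(num) − v_3(den) = 2; compare against these criteria.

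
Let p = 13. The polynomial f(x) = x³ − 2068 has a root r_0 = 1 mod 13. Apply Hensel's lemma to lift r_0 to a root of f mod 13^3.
r_2 = 521 (mod 2197)

Hensel: r_{i+1} = r_i − f(r_i)/f′(r_i) mod 13^{i+2}, where f′(x) = 3x². Iterate:
  r_0 = 1 (mod 13)
  r_1 = 14 (mod 169)
  r_2 = 521 (mod 2197)
Final: r = 521 with f(r) ≡ 0 mod 13^3.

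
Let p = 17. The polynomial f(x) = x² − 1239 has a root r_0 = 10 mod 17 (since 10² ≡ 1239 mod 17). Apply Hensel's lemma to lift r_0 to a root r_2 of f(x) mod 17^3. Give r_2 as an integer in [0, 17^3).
r_2 = 775 (mod 4913)

Hensel's recurrence: r_{i+1} = r_i − f(r_i)·(f′(r_i))^{-1} mod 17^{i+2}, with f′(x) = 2x. Iterate:
  r_0 = 10 (mod 17)
  r_1 = 197 (mod 289)
  r_2 = 775 (mod 4913)
Final: r_2 = 775, and one checks f(r_2) ≡ 0 mod 17^3.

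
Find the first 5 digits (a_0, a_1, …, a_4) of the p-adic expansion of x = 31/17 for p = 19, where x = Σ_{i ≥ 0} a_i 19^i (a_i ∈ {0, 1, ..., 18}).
(a_0, …, a_4) = (13, 5, 12, 15, 7)

v_19(31/17) = 0 (numerator and denominator both coprime to 19), so x ∈ ℤ_19^×. Compute digits iteratively via a_i = x_i mod 19, x_{i+1} = (x_i − a_i)/19, with x_0 = x:
  x_0 = 31/17;  a_0 = 13;  x_1 = (x_0 − 13)/19 = -10/17
  x_1 = -10/17;  a_1 = 5;  x_2 = (x_1 − 5)/19 = -5/17
  x_2 = -5/17;  a_2 = 12;  x_3 = (x_2 − 12)/19 = -11/17
  x_3 = -11/17;  a_3 = 15;  x_4 = (x_3 − 15)/19 = -14/17
  x_4 = -14/17;  a_4 = 7;  x_5 = (x_4 − 7)/19 = -7/17
Digits: (13, 5, 12, 15, 7).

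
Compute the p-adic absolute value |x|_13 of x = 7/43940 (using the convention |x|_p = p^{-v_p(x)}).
|7/43940|_13 = 2197

Step 1 — compute v_13(x) by factoring powers of 13 out of the numerator and denominator: v_13(7/43940) = -3. Step 2 — apply |x|_p = p^{-v_p(x)} = 13^{3} = 2197.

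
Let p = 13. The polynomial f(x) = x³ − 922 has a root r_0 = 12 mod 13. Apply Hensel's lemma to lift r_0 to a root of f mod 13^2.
r_1 = 25 (mod 169)

Hensel: r_{i+1} = r_i − f(r_i)/f′(r_i) mod 13^{i+2}, where f′(x) = 3x². Iterate:
  r_0 = 12 (mod 13)
  r_1 = 25 (mod 169)
Final: r = 25 with f(r) ≡ 0 mod 13^2.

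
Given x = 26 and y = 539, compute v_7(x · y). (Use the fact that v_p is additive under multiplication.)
v_7(14014) = 2

v_p(x) = 0 (factor: 26 = 7^0 · 26); v_p(y) = 2 (factor: 539 = 7^2 · 11). Additivity: v_p(xy) = v_p(x) + v_p(y) = 0 + 2 = 2. (Direct check: xy = 14014 = 7^2 · (286).)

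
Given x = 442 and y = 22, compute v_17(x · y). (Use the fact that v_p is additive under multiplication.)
v_17(9724) = 1

v_p(x) = 1 (factor: 442 = 17^1 · 26); v_p(y) = 0 (factor: 22 = 17^0 · 22). Additivity: v_p(xy) = v_p(x) + v_p(y) = 1 + 0 = 1. (Direct check: xy = 9724 = 17^1 · (572).)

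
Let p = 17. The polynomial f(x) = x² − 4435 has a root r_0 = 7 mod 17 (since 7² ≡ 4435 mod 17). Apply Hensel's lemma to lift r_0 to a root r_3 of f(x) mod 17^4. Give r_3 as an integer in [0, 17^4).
r_3 = 62414 (mod 83521)

Hensel's recurrence: r_{i+1} = r_i − f(r_i)·(f′(r_i))^{-1} mod 17^{i+2}, with f′(x) = 2x. Iterate:
  r_0 = 7 (mod 17)
  r_1 = 279 (mod 289)
  r_2 = 3458 (mod 4913)
  r_3 = 62414 (mod 83521)
Final: r_3 = 62414, and one checks f(r_3) ≡ 0 mod 17^4.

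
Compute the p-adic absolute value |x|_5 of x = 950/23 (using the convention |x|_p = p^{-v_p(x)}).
|950/23|_5 = 1/25

Step 1 — compute v_5(x) by factoring powers of 5 out of the numerator and denominator: v_5(950/23) = 2. Step 2 — apply |x|_p = p^{-v_p(x)} = 5^{-2} = 1/25.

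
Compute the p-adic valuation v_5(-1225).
v_5(-1225) = 2

v_5(n) is the largest exponent k such that 5^k divides n. Factor out: -1225 = -5^2 · 49. (Sign doesn't affect v_p.) So v_5(-1225) = 2.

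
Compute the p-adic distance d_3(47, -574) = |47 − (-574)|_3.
d_3(47, -574) = 1/27

Step 1 — x − y = 47 − (-574) = 621. Step 2 — v_3(621) = 3 (factor: 621 = (3^3 · 23); the sign does not affect v_p). Step 3 — |x − y|_3 = 3^{-3} = 1/27.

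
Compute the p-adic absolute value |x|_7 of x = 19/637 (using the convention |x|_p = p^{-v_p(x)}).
|19/637|_7 = 49

Step 1 — compute v_7(x) by factoring powers of 7 out of the numerator and denominator: v_7(19/637) = -2. Step 2 — apply |x|_p = p^{-v_p(x)} = 7^{2} = 49.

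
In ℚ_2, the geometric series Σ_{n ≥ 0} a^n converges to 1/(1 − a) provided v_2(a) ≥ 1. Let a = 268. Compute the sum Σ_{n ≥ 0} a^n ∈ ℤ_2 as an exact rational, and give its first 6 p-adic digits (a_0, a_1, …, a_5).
Σ a^n = 1/(1 − a) = -1/267;  first 6 digits = (1, 0, 1, 1, 1, 0)

v_2(a) = 2 ≥ 1, so the series converges in ℤ_2 to 1/(1 − a) = 1/(1 − 268) = -1/267. Expand this rational in ℤ_2: compute digits iteratively via d_i = x_i mod 2, x_{i+1} = (x_i − d_i)/2. The first 6 digits are (1, 0, 1, 1, 1, 0).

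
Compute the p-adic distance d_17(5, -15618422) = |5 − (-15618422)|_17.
d_17(5, -15618422) = 1/1419857

Step 1 — x − y = 5 − (-15618422) = 15618427. Step 2 — v_17(15618427) = 5 (factor: 15618427 = (17^5 · 11); the sign does not affect v_p). Step 3 — |x − y|_17 = 17^{-5} = 1/1419857.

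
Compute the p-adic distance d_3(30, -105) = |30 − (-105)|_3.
d_3(30, -105) = 1/27

Step 1 — x − y = 30 − (-105) = 135. Step 2 — v_3(135) = 3 (factor: 135 = (3^3 · 5); the sign does not affect v_p). Step 3 — |x − y|_3 = 3^{-3} = 1/27.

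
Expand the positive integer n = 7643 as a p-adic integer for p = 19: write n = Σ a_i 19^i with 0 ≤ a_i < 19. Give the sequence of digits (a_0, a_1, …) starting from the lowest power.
(a_0, a_1, …) = (5, 3, 2, 1)

Repeated division by 19 gives the digits low-to-high: 7643 = 5 + 3·19^1 + 2·19^2 + 1·19^3. Digit sequence: (5, 3, 2, 1).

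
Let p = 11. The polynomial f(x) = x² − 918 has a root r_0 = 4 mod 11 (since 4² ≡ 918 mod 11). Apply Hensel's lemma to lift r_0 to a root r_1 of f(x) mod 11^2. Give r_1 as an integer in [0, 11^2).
r_1 = 26 (mod 121)

Hensel's recurrence: r_{i+1} = r_i − f(r_i)·(f′(r_i))^{-1} mod 11^{i+2}, with f′(x) = 2x. Iterate:
  r_0 = 4 (mod 11)
  r_1 = 26 (mod 121)
Final: r_1 = 26, and one checks f(r_1) ≡ 0 mod 11^2.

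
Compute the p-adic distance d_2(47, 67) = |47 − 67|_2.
d_2(47, 67) = 1/4

Step 1 — x − y = 47 − 67 = -20. Step 2 — v_2(-20) = 2 (factor: -20 = −(2^2 · 5); the sign does not affect v_p). Step 3 — |x − y|_2 = 2^{-2} = 1/4.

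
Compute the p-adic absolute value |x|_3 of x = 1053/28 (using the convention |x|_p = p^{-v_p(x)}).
|1053/28|_3 = 1/81

Step 1 — compute v_3(x) by factoring powers of 3 out of the numerator and denominator: v_3(1053/28) = 4. Step 2 — apply |x|_p = p^{-v_p(x)} = 3^{-4} = 1/81.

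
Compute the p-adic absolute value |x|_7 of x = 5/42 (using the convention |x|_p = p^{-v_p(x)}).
|5/42|_7 = 7

Step 1 — compute v_7(x) by factoring powers of 7 out of the numerator and denominator: v_7(5/42) = -1. Step 2 — apply |x|_p = p^{-v_p(x)} = 7^{1} = 7.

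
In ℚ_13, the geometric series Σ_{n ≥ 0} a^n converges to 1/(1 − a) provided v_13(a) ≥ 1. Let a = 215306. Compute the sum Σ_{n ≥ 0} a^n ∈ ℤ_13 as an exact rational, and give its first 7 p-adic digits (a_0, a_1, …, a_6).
Σ a^n = 1/(1 − a) = -1/215305;  first 7 digits = (1, 0, 0, 7, 7, 0, 10)

v_13(a) = 3 ≥ 1, so the series converges in ℤ_13 to 1/(1 − a) = 1/(1 − 215306) = -1/215305. Expand this rational in ℤ_13: compute digits iteratively via d_i = x_i mod 13, x_{i+1} = (x_i − d_i)/13. The first 7 digits are (1, 0, 0, 7, 7, 0, 10).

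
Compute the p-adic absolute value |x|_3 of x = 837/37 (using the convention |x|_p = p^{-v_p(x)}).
|837/37|_3 = 1/27

Step 1 — compute v_3(x) by factoring powers of 3 out of the numerator and denominator: v_3(837/37) = 3. Step 2 — apply |x|_p = p^{-v_p(x)} = 3^{-3} = 1/27.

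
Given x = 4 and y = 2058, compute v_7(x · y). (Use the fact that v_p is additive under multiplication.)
v_7(8232) = 3

v_p(x) = 0 (factor: 4 = 7^0 · 4); v_p(y) = 3 (factor: 2058 = 7^3 · 6). Additivity: v_p(xy) = v_p(x) + v_p(y) = 0 + 3 = 3. (Direct check: xy = 8232 = 7^3 · (24).)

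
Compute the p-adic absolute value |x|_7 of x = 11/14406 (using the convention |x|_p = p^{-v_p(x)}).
|11/14406|_7 = 2401

Step 1 — compute v_7(x) by factoring powers of 7 out of the numerator and denominator: v_7(11/14406) = -4. Step 2 — apply |x|_p = p^{-v_p(x)} = 7^{4} = 2401.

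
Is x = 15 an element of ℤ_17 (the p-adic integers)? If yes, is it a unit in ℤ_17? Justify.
x ∈ ℤ_17^× (unit); v_17(x) = 0

ℤ_17 = {x ∈ ℚ_17 : v_17(x) ≥ 0} and ℤ_17^× = {x ∈ ℤ_17 : v_17(x) = 0}. Here v_17(15) = v_17(num) − v_17(den) = 0; compare against these criteria.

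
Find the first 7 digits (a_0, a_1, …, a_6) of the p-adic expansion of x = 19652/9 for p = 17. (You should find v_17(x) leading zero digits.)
(a_0, …, a_6) = (0, 0, 0, 8, 9, 7, 9)

v_17(19652/9) = 3, so a_0 = ... = a_2 = 0. Factor out: x = 17^3 · u with u = 4/9 a unit in ℤ_17. Expand u iteratively via a_{v+i} = u_i mod 17, u_{i+1} = (u_i − a_{v+i})/17:
  u_0 = 4/9;  a_3 = 8;  u_1 = (u_0 − 8)/17 = -4/9
  u_1 = -4/9;  a_4 = 9;  u_2 = (u_1 − 9)/17 = -5/9
  u_2 = -5/9;  a_5 = 7;  u_3 = (u_2 − 7)/17 = -4/9
  u_3 = -4/9;  a_6 = 9;  u_4 = (u_3 − 9)/17 = -5/9
Digits: (0, 0, 0, 8, 9, 7, 9).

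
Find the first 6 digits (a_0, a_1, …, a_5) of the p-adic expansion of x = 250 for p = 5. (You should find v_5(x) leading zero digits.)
(a_0, …, a_5) = (0, 0, 0, 2, 0, 0)

v_5(250) = 3, so a_0 = ... = a_2 = 0. Factor out: x = 5^3 · u with u = 2 a unit in ℤ_5. Expand u iteratively via a_{v+i} = u_i mod 5, u_{i+1} = (u_i − a_{v+i})/5:
  u_0 = 2;  a_3 = 2;  u_1 = (u_0 − 2)/5 = 0
  u_1 = 0;  a_4 = 0;  u_2 = (u_1 − 0)/5 = 0
  u_2 = 0;  a_5 = 0;  u_3 = (u_2 − 0)/5 = 0
Digits: (0, 0, 0, 2, 0, 0).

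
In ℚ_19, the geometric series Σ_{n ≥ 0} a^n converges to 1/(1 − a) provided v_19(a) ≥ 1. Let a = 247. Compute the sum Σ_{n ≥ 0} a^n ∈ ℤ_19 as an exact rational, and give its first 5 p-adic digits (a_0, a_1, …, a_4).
Σ a^n = 1/(1 − a) = -1/246;  first 5 digits = (1, 13, 17, 1, 6)

v_19(a) = 1 ≥ 1, so the series converges in ℤ_19 to 1/(1 − a) = 1/(1 − 247) = -1/246. Expand this rational in ℤ_19: compute digits iteratively via d_i = x_i mod 19, x_{i+1} = (x_i − d_i)/19. The first 5 digits are (1, 13, 17, 1, 6).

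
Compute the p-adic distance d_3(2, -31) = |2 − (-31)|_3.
d_3(2, -31) = 1/3

Step 1 — x − y = 2 − (-31) = 33. Step 2 — v_3(33) = 1 (factor: 33 = (3^1 · 11); the sign does not affect v_p). Step 3 — |x − y|_3 = 3^{-1} = 1/3.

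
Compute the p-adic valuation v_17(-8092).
v_17(-8092) = 2

v_17(n) is the largest exponent k such that 17^k divides n. Factor out: -8092 = -17^2 · 28. (Sign doesn't affect v_p.) So v_17(-8092) = 2.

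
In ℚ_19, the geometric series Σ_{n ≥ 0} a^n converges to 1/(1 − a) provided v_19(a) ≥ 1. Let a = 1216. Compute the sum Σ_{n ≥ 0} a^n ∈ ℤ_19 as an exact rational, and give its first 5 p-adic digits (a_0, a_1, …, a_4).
Σ a^n = 1/(1 − a) = -1/1215;  first 5 digits = (1, 7, 14, 7, 2)

v_19(a) = 1 ≥ 1, so the series converges in ℤ_19 to 1/(1 − a) = 1/(1 − 1216) = -1/1215. Expand this rational in ℤ_19: compute digits iteratively via d_i = x_i mod 19, x_{i+1} = (x_i − d_i)/19. The first 5 digits are (1, 7, 14, 7, 2).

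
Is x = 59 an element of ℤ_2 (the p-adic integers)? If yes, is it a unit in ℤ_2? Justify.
x ∈ ℤ_2^× (unit); v_2(x) = 0

ℤ_2 = {x ∈ ℚ_2 : v_2(x) ≥ 0} and ℤ_2^× = {x ∈ ℤ_2 : v_2(x) = 0}. Here v_2(59) = v_2(num) − v_2(den) = 0; compare against these criteria.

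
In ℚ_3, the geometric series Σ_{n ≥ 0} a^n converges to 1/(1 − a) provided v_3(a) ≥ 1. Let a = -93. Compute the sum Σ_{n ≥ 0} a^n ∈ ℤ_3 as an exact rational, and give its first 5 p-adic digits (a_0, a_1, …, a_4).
Σ a^n = 1/(1 − a) = 1/94;  first 5 digits = (1, 2, 2, 0, 1)

v_3(a) = 1 ≥ 1, so the series converges in ℤ_3 to 1/(1 − a) = 1/(1 − (-93)) = 1/94. Expand this rational in ℤ_3: compute digits iteratively via d_i = x_i mod 3, x_{i+1} = (x_i − d_i)/3. The first 5 digits are (1, 2, 2, 0, 1).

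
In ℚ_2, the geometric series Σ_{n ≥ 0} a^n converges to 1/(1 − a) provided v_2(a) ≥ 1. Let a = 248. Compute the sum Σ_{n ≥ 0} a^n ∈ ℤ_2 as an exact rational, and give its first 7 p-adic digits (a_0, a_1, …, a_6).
Σ a^n = 1/(1 − a) = -1/247;  first 7 digits = (1, 0, 0, 1, 1, 1, 0)

v_2(a) = 3 ≥ 1, so the series converges in ℤ_2 to 1/(1 − a) = 1/(1 − 248) = -1/247. Expand this rational in ℤ_2: compute digits iteratively via d_i = x_i mod 2, x_{i+1} = (x_i − d_i)/2. The first 7 digits are (1, 0, 0, 1, 1, 1, 0).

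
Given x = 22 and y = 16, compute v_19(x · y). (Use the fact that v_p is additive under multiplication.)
v_19(352) = 0

v_p(x) = 0 (factor: 22 = 19^0 · 22); v_p(y) = 0 (factor: 16 = 19^0 · 16). Additivity: v_p(xy) = v_p(x) + v_p(y) = 0 + 0 = 0. (Direct check: xy = 352 = 19^0 · (352).)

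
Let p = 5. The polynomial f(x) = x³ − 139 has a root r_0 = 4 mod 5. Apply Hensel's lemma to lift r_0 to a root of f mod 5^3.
r_2 = 29 (mod 125)

Hensel: r_{i+1} = r_i − f(r_i)/f′(r_i) mod 5^{i+2}, where f′(x) = 3x². Iterate:
  r_0 = 4 (mod 5)
  r_1 = 4 (mod 25)
  r_2 = 29 (mod 125)
Final: r = 29 with f(r) ≡ 0 mod 5^3.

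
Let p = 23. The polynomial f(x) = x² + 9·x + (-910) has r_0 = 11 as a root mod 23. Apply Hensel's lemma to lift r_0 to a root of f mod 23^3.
r_2 = 12132 (mod 12167)

Hensel: r_{i+1} = r_i − f(r_i)·(f′(r_i))^{-1} mod 23^{i+2}, f′(x) = 2x + 9. Iterate:
  r_0 = 11 (mod 23)
  r_1 = 494 (mod 529)
  r_2 = 12132 (mod 12167)
Final: r = 12132 satisfies f(r) ≡ 0 mod 23^3.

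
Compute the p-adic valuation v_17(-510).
v_17(-510) = 1

v_17(n) is the largest exponent k such that 17^k divides n. Factor out: -510 = -17^1 · 30. (Sign doesn't affect v_p.) So v_17(-510) = 1.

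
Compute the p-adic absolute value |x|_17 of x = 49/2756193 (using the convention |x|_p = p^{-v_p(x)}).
|49/2756193|_17 = 83521

Step 1 — compute v_17(x) by factoring powers of 17 out of the numerator and denominator: v_17(49/2756193) = -4. Step 2 — apply |x|_p = p^{-v_p(x)} = 17^{4} = 83521.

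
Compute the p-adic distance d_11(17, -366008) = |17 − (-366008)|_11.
d_11(17, -366008) = 1/14641

Step 1 — x − y = 17 − (-366008) = 366025. Step 2 — v_11(366025) = 4 (factor: 366025 = (11^4 · 25); the sign does not affect v_p). Step 3 — |x − y|_11 = 11^{-4} = 1/14641.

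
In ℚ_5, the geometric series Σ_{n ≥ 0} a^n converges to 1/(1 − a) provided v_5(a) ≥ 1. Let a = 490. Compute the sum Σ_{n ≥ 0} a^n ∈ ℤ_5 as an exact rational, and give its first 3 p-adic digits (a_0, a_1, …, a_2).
Σ a^n = 1/(1 − a) = -1/489;  first 3 digits = (1, 3, 3)

v_5(a) = 1 ≥ 1, so the series converges in ℤ_5 to 1/(1 − a) = 1/(1 − 490) = -1/489. Expand this rational in ℤ_5: compute digits iteratively via d_i = x_i mod 5, x_{i+1} = (x_i − d_i)/5. The first 3 digits are (1, 3, 3).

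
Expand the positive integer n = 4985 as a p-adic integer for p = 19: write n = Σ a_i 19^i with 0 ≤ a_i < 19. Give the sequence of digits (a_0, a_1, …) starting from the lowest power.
(a_0, a_1, …) = (7, 15, 13)

Repeated division by 19 gives the digits low-to-high: 4985 = 7 + 15·19^1 + 13·19^2. Digit sequence: (7, 15, 13).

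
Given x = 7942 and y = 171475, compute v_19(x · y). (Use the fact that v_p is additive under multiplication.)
v_19(1361854450) = 5

v_p(x) = 2 (factor: 7942 = 19^2 · 22); v_p(y) = 3 (factor: 171475 = 19^3 · 25). Additivity: v_p(xy) = v_p(x) + v_p(y) = 2 + 3 = 5. (Direct check: xy = 1361854450 = 19^5 · (550).)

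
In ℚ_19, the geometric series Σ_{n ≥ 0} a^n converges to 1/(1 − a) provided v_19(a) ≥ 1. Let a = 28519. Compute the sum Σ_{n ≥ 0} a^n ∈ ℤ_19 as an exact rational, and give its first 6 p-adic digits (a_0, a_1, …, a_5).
Σ a^n = 1/(1 − a) = -1/28518;  first 6 digits = (1, 0, 3, 4, 9, 5)

v_19(a) = 2 ≥ 1, so the series converges in ℤ_19 to 1/(1 − a) = 1/(1 − 28519) = -1/28518. Expand this rational in ℤ_19: compute digits iteratively via d_i = x_i mod 19, x_{i+1} = (x_i − d_i)/19. The first 6 digits are (1, 0, 3, 4, 9, 5).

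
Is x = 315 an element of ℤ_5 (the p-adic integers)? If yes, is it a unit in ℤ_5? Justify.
x ∈ ℤ_5 but not a unit; v_5(x) = 1 > 0

ℤ_5 = {x ∈ ℚ_5 : v_5(x) ≥ 0} and ℤ_5^× = {x ∈ ℤ_5 : v_5(x) = 0}. Here v_5(315) = v_5(num) − v_5(den) = 1; compare against these criteria.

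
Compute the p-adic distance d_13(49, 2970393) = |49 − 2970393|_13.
d_13(49, 2970393) = 1/371293

Step 1 — x − y = 49 − 2970393 = -2970344. Step 2 — v_13(-2970344) = 5 (factor: -2970344 = −(13^5 · 8); the sign does not affect v_p). Step 3 — |x − y|_13 = 13^{-5} = 1/371293.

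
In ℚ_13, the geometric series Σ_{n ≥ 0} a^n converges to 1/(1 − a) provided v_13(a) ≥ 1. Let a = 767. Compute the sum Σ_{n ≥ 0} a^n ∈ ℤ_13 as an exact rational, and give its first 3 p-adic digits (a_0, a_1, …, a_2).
Σ a^n = 1/(1 − a) = -1/766;  first 3 digits = (1, 7, 1)

v_13(a) = 1 ≥ 1, so the series converges in ℤ_13 to 1/(1 − a) = 1/(1 − 767) = -1/766. Expand this rational in ℤ_13: compute digits iteratively via d_i = x_i mod 13, x_{i+1} = (x_i − d_i)/13. The first 3 digits are (1, 7, 1).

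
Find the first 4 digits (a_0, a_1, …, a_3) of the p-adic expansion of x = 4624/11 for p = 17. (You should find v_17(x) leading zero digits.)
(a_0, …, a_3) = (0, 0, 3, 3)

v_17(4624/11) = 2, so a_0 = ... = a_1 = 0. Factor out: x = 17^2 · u with u = 16/11 a unit in ℤ_17. Expand u iteratively via a_{v+i} = u_i mod 17, u_{i+1} = (u_i − a_{v+i})/17:
  u_0 = 16/11;  a_2 = 3;  u_1 = (u_0 − 3)/17 = -1/11
  u_1 = -1/11;  a_3 = 3;  u_2 = (u_1 − 3)/17 = -2/11
Digits: (0, 0, 3, 3).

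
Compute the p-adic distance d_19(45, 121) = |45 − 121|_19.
d_19(45, 121) = 1/19

Step 1 — x − y = 45 − 121 = -76. Step 2 — v_19(-76) = 1 (factor: -76 = −(19^1 · 4); the sign does not affect v_p). Step 3 — |x − y|_19 = 19^{-1} = 1/19.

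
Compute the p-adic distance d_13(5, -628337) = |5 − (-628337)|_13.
d_13(5, -628337) = 1/28561

Step 1 — x − y = 5 − (-628337) = 628342. Step 2 — v_13(628342) = 4 (factor: 628342 = (13^4 · 22); the sign does not affect v_p). Step 3 — |x − y|_13 = 13^{-4} = 1/28561.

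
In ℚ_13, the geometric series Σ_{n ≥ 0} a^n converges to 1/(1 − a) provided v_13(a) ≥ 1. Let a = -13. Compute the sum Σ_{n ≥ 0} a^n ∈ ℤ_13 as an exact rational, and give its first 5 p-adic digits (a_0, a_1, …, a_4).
Σ a^n = 1/(1 − a) = 1/14;  first 5 digits = (1, 12, 0, 12, 0)

v_13(a) = 1 ≥ 1, so the series converges in ℤ_13 to 1/(1 − a) = 1/(1 − (-13)) = 1/14. Expand this rational in ℤ_13: compute digits iteratively via d_i = x_i mod 13, x_{i+1} = (x_i − d_i)/13. The first 5 digits are (1, 12, 0, 12, 0).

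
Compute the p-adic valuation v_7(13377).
v_7(13377) = 3

v_7(n) is the largest exponent k such that 7^k divides n. Factor out: 13377 = 7^3 · 39. (Sign doesn't affect v_p.) So v_7(13377) = 3.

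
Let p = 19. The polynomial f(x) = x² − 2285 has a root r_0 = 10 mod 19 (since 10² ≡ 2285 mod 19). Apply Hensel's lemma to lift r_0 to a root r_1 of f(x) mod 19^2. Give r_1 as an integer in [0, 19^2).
r_1 = 29 (mod 361)

Hensel's recurrence: r_{i+1} = r_i − f(r_i)·(f′(r_i))^{-1} mod 19^{i+2}, with f′(x) = 2x. Iterate:
  r_0 = 10 (mod 19)
  r_1 = 29 (mod 361)
Final: r_1 = 29, and one checks f(r_1) ≡ 0 mod 19^2.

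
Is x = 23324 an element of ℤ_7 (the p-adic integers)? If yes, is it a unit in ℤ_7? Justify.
x ∈ ℤ_7 but not a unit; v_7(x) = 3 > 0

ℤ_7 = {x ∈ ℚ_7 : v_7(x) ≥ 0} and ℤ_7^× = {x ∈ ℤ_7 : v_7(x) = 0}. Here v_7(23324) = v_7(num) − v_7(den) = 3; compare against these criteria.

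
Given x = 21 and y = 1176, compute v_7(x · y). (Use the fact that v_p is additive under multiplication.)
v_7(24696) = 3

v_p(x) = 1 (factor: 21 = 7^1 · 3); v_p(y) = 2 (factor: 1176 = 7^2 · 24). Additivity: v_p(xy) = v_p(x) + v_p(y) = 1 + 2 = 3. (Direct check: xy = 24696 = 7^3 · (72).)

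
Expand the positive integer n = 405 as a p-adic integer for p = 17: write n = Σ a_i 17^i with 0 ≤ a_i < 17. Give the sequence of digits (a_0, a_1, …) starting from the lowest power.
(a_0, a_1, …) = (14, 6, 1)

Repeated division by 17 gives the digits low-to-high: 405 = 14 + 6·17^1 + 1·17^2. Digit sequence: (14, 6, 1).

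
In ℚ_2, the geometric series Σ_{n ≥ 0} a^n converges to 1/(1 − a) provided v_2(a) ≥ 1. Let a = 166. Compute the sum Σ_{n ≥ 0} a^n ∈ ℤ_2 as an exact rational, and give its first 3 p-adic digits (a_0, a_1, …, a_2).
Σ a^n = 1/(1 − a) = -1/165;  first 3 digits = (1, 1, 0)

v_2(a) = 1 ≥ 1, so the series converges in ℤ_2 to 1/(1 − a) = 1/(1 − 166) = -1/165. Expand this rational in ℤ_2: compute digits iteratively via d_i = x_i mod 2, x_{i+1} = (x_i − d_i)/2. The first 3 digits are (1, 1, 0).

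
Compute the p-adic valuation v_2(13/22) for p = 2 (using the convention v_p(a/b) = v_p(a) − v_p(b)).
v_2(13/22) = -1

Factor powers of 2 from the numerator and denominator of the reduced fraction: 13 = 2^0 · 13 and 22 = 2^1 · 11. Apply v_p(a/b) = v_p(a) − v_p(b): v_2(13/22) = 0 − 1 = -1.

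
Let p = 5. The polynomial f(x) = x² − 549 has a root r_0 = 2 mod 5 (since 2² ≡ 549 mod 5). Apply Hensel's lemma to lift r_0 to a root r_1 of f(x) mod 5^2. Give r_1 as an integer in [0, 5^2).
r_1 = 7 (mod 25)

Hensel's recurrence: r_{i+1} = r_i − f(r_i)·(f′(r_i))^{-1} mod 5^{i+2}, with f′(x) = 2x. Iterate:
  r_0 = 2 (mod 5)
  r_1 = 7 (mod 25)
Final: r_1 = 7, and one checks f(r_1) ≡ 0 mod 5^2.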